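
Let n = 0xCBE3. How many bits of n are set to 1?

0xCBE3 = 1100101111100011
Count the 1s: 1 + 1 + 1 + 1 + 1 + 1 + 1 + 1 + 1 + 1 = 10

10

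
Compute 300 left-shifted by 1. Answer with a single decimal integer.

300 = 0100101100
shift left by 1 → 1001011000 = 600
(equivalently, 300 × 2^1 = 300 × 2)

600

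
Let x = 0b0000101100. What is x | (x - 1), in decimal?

47

x = 101100 = 44
x - 1 = 101011
OR    = 101111 = 47
(x | (x - 1) sets all bits below the lowest set bit.)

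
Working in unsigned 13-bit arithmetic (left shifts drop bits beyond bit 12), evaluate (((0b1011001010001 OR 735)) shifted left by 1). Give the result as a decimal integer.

0b1011001010001 = 1011001010001
735 = 0001011011111
→ OR → 1011011011111 = 5855
→ shifted left by 1 (mod 2^13) → 0110110111110 = 3518

3518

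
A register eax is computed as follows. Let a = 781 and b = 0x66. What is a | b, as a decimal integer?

879

781 = 1100001101
0x66 = 0001100110
 OR → 1101101111 = 879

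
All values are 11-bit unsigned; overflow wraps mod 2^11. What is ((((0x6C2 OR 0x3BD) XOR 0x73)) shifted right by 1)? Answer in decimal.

966

0x6C2 = 11011000010
0x3BD = 01110111101
→ OR → 11111111111 = 2047
0x73 = 00001110011
→ XOR → 11110001100 = 1932
→ shifted right by 1 → 01111000110 = 966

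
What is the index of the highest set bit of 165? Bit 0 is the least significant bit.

7

165 = 10100101
The topmost 1 is at position 7 (since 2^7 = 128 ≤ 165 < 256).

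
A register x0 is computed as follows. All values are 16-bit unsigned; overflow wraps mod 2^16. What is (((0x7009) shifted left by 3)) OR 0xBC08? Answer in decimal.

0x7009 = 0111000000001001
→ shifted left by 3 (mod 2^16) → 1000000001001000 = 32840
0xBC08 = 1011110000001000
→ OR → 1011110001001000 = 48200

48200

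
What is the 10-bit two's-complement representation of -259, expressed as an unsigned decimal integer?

765

259 in 10 bits: 0100000011
Invert: 1011111100
Add 1:  1011111101 = 765
(Check: 2^10 - 259 = 1024 - 259 = 765.)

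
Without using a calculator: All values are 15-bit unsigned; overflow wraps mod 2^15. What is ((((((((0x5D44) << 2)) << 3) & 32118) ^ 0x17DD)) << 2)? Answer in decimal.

32628

0x5D44 = 101110101000100
→ << 2 (mod 2^15) → 111010100010000 = 29968
→ << 3 (mod 2^15) → 010100010000000 = 10368
32118 = 111110101110110
→ & → 010100000000000 = 10240
0x17DD = 001011111011101
→ ^ → 011111111011101 = 16349
→ << 2 (mod 2^15) → 111111101110100 = 32628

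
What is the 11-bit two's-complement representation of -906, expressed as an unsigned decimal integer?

1142

906 in 11 bits: 01110001010
Invert: 10001110101
Add 1:  10001110110 = 1142
(Check: 2^11 - 906 = 2048 - 906 = 1142.)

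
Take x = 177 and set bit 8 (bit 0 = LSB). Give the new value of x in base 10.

x = 000010110001
bit 8 is currently 0; set it via x | (1 << 8) = x | 256
→ 000110110001 = 433

433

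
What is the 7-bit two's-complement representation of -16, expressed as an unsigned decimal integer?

112

16 in 7 bits: 0010000
Invert: 1101111
Add 1:  1110000 = 112
(Check: 2^7 - 16 = 128 - 16 = 112.)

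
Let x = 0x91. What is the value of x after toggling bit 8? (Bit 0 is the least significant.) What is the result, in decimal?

401

x = 00010010001
bit 8 is currently 0; toggle it via x ^ (1 << 8) = x ^ 256
→ 00110010001 = 401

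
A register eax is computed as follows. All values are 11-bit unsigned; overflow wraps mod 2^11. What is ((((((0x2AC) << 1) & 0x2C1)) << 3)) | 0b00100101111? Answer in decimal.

0x2AC = 01010101100
→ << 1 (mod 2^11) → 10101011000 = 1368
0x2C1 = 01011000001
→ & → 00001000000 = 64
→ << 3 (mod 2^11) → 01000000000 = 512
0b00100101111 = 00100101111
→ | → 01100101111 = 815

815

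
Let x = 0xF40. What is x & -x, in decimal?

x = 111101000000 = 3904
-x (two's complement) = …000011000000
AND   = 000001000000 = 64
(x & -x isolates the lowest set bit of x.)

64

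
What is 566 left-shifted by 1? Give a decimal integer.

566 = 01000110110
shift left by 1 → 10001101100 = 1132
(equivalently, 566 × 2^1 = 566 × 2)

1132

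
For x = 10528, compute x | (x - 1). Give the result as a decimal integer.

x = 10100100100000 = 10528
x - 1 = 10100100011111
OR    = 10100100111111 = 10559
(x | (x - 1) sets all bits below the lowest set bit.)

10559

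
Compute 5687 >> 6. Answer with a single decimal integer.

88

5687 = 1011000110111
shift right by 6 → 0000001011000 = 88
(equivalently, floor(5687 / 64))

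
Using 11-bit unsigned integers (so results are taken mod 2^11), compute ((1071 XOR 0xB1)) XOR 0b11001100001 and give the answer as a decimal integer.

1071 = 10000101111
0xB1 = 00010110001
→ XOR → 10010011110 = 1182
0b11001100001 = 11001100001
→ XOR → 01011111111 = 767

767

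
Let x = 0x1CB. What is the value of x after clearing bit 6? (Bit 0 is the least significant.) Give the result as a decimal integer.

x = 0000111001011
bit 6 is currently 1; clear it via x & ~(1 << 6) = x & ~64
→ 0000110001011 = 395

395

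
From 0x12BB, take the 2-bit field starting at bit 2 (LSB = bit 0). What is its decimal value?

v = 01001010111011
Shift right by 2: 010010101110
Mask low 2 bits: 10 = 2

2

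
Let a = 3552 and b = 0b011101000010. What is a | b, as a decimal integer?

4066

3552 = 110111100000
b = 011101000010
 OR → 111111100010 = 4066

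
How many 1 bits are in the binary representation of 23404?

23404 = 101101101101100
Count the 1s: 1 + 1 + 1 + 1 + 1 + 1 + 1 + 1 + 1 = 9

9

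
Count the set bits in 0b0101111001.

6

n = 101111001
Count the 1s: 1 + 1 + 1 + 1 + 1 + 1 = 6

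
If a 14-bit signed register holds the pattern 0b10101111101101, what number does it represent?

pattern = 10101111101101 (MSB is 1 ⇒ negative)
Invert: 01010000010010, add 1 → 01010000010011 = 5139, so the value is -5139.
(Equivalently: 11245 - 2^14 = 11245 - 16384 = -5139.)

-5139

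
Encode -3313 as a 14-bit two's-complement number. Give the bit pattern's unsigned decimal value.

13071

3313 in 14 bits: 00110011110001
Invert: 11001100001110
Add 1:  11001100001111 = 13071
(Check: 2^14 - 3313 = 16384 - 3313 = 13071.)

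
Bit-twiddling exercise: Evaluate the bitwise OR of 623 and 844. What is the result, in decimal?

879

623 = 1001101111
844 = 1101001100
 OR → 1101101111 = 879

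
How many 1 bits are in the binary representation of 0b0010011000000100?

4

n = 10011000000100
Count the 1s: 1 + 1 + 1 + 1 = 4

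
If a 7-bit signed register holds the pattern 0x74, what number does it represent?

-12

pattern = 1110100 (MSB is 1 ⇒ negative)
Invert: 0001011, add 1 → 0001100 = 12, so the value is -12.
(Equivalently: 116 - 2^7 = 116 - 128 = -12.)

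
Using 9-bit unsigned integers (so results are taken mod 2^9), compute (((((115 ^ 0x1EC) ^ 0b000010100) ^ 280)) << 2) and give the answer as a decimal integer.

115 = 001110011
0x1EC = 111101100
→ ^ → 110011111 = 415
0b000010100 = 000010100
→ ^ → 110001011 = 395
280 = 100011000
→ ^ → 010010011 = 147
→ << 2 (mod 2^9) → 001001100 = 76

76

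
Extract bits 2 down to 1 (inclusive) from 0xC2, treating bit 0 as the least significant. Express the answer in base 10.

v = 11000010
Shift right by 1: 1100001
Mask low 2 bits: 01 = 1

1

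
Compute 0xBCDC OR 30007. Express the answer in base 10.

0xBCDC = 1011110011011100
30007 = 0111010100110111
 OR → 1111110111111111 = 65023

65023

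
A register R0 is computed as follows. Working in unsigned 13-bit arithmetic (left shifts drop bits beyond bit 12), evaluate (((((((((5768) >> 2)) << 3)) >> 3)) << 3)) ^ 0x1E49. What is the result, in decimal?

5768 = 1011010001000
→ >> 2 → 0010110100010 = 1442
→ << 3 (mod 2^13) → 0110100010000 = 3344
→ >> 3 → 0000110100010 = 418
→ << 3 (mod 2^13) → 0110100010000 = 3344
0x1E49 = 1111001001001
→ ^ → 1001101011001 = 4953

4953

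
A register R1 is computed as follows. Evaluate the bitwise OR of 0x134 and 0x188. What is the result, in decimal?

444

0x134 = 100110100
0x188 = 110001000
 OR → 110111100 = 444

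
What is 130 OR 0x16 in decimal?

130 = 10000010
0x16 = 00010110
 OR → 10010110 = 150

150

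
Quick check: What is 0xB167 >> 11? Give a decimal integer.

0xB167 = 1011000101100111
shift right by 11 → 0000000000010110 = 22
(equivalently, floor(45415 / 2048))

22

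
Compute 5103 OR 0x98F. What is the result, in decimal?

7151

5103 = 1001111101111
0x98F = 0100110001111
 OR → 1101111101111 = 7151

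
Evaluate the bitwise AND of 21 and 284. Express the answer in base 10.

20

21 = 000010101
284 = 100011100
AND → 000010100 = 20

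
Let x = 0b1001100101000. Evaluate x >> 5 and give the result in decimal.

153

x = 1001100101000
shift right by 5 → 0000010011001 = 153
(equivalently, floor(4904 / 32))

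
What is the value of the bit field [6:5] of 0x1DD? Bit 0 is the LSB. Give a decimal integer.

2

v = 0111011101
Shift right by 5: 01110
Mask low 2 bits: 10 = 2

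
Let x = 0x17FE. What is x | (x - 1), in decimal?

6143

x = 1011111111110 = 6142
x - 1 = 1011111111101
OR    = 1011111111111 = 6143
(x | (x - 1) sets all bits below the lowest set bit.)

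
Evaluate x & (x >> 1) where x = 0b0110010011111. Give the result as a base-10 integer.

1039

x = 110010011111 = 3231
x>>1 = 011001001111
AND  = 010000001111 = 1039
(x & (x >> 1) has a 1 wherever x has two consecutive 1 bits.)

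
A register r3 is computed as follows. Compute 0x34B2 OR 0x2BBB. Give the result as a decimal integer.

16315

0x34B2 = 11010010110010
0x2BBB = 10101110111011
 OR → 11111110111011 = 16315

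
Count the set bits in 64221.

64221 = 1111101011011101
Count the 1s: 1 + 1 + 1 + 1 + 1 + 1 + 1 + 1 + 1 + 1 + 1 + 1 = 12

12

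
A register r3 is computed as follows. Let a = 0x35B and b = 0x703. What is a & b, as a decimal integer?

0x35B = 01101011011
0x703 = 11100000011
AND → 01100000011 = 771

771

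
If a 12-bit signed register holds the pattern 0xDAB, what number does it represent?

pattern = 110110101011 (MSB is 1 ⇒ negative)
Invert: 001001010100, add 1 → 001001010101 = 597, so the value is -597.
(Equivalently: 3499 - 2^12 = 3499 - 4096 = -597.)

-597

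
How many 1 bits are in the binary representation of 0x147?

0x147 = 101000111
Count the 1s: 1 + 1 + 1 + 1 + 1 = 5

5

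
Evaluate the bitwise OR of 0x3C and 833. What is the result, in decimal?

893

0x3C = 0000111100
833 = 1101000001
 OR → 1101111101 = 893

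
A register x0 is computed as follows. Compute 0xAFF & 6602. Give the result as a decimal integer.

2250

0xAFF = 0101011111111
6602 = 1100111001010
AND → 0100011001010 = 2250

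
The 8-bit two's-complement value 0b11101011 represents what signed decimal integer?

pattern = 11101011 (MSB is 1 ⇒ negative)
Invert: 00010100, add 1 → 00010101 = 21, so the value is -21.
(Equivalently: 235 - 2^8 = 235 - 256 = -21.)

-21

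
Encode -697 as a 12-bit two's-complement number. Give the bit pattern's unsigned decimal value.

697 in 12 bits: 001010111001
Invert: 110101000110
Add 1:  110101000111 = 3399
(Check: 2^12 - 697 = 4096 - 697 = 3399.)

3399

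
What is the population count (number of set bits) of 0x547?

0x547 = 10101000111
Count the 1s: 1 + 1 + 1 + 1 + 1 + 1 = 6

6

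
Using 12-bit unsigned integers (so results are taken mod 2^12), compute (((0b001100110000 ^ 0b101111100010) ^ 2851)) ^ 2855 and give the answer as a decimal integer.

0b001100110000 = 001100110000
0b101111100010 = 101111100010
→ ^ → 100011010010 = 2258
2851 = 101100100011
→ ^ → 001111110001 = 1009
2855 = 101100100111
→ ^ → 100011010110 = 2262

2262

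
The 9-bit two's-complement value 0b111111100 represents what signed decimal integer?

pattern = 111111100 (MSB is 1 ⇒ negative)
Invert: 000000011, add 1 → 000000100 = 4, so the value is -4.
(Equivalently: 508 - 2^9 = 508 - 512 = -4.)

-4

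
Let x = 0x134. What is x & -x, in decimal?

x = 100110100 = 308
-x (two's complement) = …011001100
AND   = 000000100 = 4
(x & -x isolates the lowest set bit of x.)

4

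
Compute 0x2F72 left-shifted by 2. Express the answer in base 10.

48584

0x2F72 = 0010111101110010
shift left by 2 → 1011110111001000 = 48584
(equivalently, 12146 × 2^2 = 12146 × 4)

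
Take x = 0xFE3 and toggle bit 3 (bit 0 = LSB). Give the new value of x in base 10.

4075

x = 111111100011
bit 3 is currently 0; toggle it via x ^ (1 << 3) = x ^ 8
→ 111111101011 = 4075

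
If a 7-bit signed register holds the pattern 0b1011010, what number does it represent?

pattern = 1011010 (MSB is 1 ⇒ negative)
Invert: 0100101, add 1 → 0100110 = 38, so the value is -38.
(Equivalently: 90 - 2^7 = 90 - 128 = -38.)

-38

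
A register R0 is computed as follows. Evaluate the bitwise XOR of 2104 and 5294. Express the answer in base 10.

7318

2104 = 0100000111000
5294 = 1010010101110
XOR → 1110010010110 = 7318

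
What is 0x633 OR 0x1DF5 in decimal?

8183

0x633 = 0011000110011
0x1DF5 = 1110111110101
 OR → 1111111110111 = 8183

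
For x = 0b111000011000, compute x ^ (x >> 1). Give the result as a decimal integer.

x = 111000011000 = 3608
x>>1 = 011100001100
XOR  = 100100010100 = 2324
(x ^ (x >> 1) gives the standard binary-reflected Gray code of x.)

2324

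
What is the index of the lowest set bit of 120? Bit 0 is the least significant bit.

3

120 = 1111000
Trailing zeros: 3, so the lowest set bit is bit 3 (value 8).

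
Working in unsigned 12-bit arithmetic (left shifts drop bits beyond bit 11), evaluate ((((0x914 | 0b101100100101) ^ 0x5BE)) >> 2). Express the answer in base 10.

0x914 = 100100010100
0b101100100101 = 101100100101
→ | → 101100110101 = 2869
0x5BE = 010110111110
→ ^ → 111010001011 = 3723
→ >> 2 → 001110100010 = 930

930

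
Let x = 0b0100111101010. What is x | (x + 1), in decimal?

x = 100111101010 = 2538
x + 1 = 100111101011
OR    = 100111101011 = 2539
(x | (x + 1) sets the lowest cleared bit.)

2539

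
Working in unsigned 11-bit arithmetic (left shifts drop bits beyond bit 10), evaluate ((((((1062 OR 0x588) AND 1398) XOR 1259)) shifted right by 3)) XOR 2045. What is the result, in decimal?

1062 = 10000100110
0x588 = 10110001000
→ OR → 10110101110 = 1454
1398 = 10101110110
→ AND → 10100100110 = 1318
1259 = 10011101011
→ XOR → 00111001101 = 461
→ shifted right by 3 → 00000111001 = 57
2045 = 11111111101
→ XOR → 11111000100 = 1988

1988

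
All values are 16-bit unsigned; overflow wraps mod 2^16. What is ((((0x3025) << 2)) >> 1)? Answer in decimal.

24650

0x3025 = 0011000000100101
→ << 2 (mod 2^16) → 1100000010010100 = 49300
→ >> 1 → 0110000001001010 = 24650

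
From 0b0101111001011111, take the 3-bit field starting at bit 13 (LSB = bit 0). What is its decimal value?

v = 0101111001011111
Shift right by 13: 010
Mask low 3 bits: 010 = 2

2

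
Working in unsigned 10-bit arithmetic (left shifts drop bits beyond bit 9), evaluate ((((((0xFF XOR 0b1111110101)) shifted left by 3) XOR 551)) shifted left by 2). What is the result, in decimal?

476

0xFF = 0011111111
0b1111110101 = 1111110101
→ XOR → 1100001010 = 778
→ shifted left by 3 (mod 2^10) → 0001010000 = 80
551 = 1000100111
→ XOR → 1001110111 = 631
→ shifted left by 2 (mod 2^10) → 0111011100 = 476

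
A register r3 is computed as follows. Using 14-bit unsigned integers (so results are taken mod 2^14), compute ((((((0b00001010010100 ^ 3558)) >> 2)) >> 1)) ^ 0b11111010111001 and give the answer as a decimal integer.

16215

0b00001010010100 = 00001010010100
3558 = 00110111100110
→ ^ → 00111101110010 = 3954
→ >> 2 → 00001111011100 = 988
→ >> 1 → 00000111101110 = 494
0b11111010111001 = 11111010111001
→ ^ → 11111101010111 = 16215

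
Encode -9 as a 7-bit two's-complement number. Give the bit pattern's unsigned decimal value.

9 in 7 bits: 0001001
Invert: 1110110
Add 1:  1110111 = 119
(Check: 2^7 - 9 = 128 - 9 = 119.)

119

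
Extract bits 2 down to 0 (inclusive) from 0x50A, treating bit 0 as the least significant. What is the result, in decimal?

2

v = 10100001010
Shift right by 0: 10100001010
Mask low 3 bits: 010 = 2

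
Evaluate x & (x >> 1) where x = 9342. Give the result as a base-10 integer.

x = 10010001111110 = 9342
x>>1 = 01001000111111
AND  = 00000000111110 = 62
(x & (x >> 1) has a 1 wherever x has two consecutive 1 bits.)

62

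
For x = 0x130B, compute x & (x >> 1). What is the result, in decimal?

257

x = 1001100001011 = 4875
x>>1 = 0100110000101
AND  = 0000100000001 = 257
(x & (x >> 1) has a 1 wherever x has two consecutive 1 bits.)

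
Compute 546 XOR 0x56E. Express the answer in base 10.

1868

546 = 01000100010
0x56E = 10101101110
XOR → 11101001100 = 1868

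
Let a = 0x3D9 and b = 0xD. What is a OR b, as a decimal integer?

0x3D9 = 1111011001
0xD = 0000001101
 OR → 1111011101 = 989

989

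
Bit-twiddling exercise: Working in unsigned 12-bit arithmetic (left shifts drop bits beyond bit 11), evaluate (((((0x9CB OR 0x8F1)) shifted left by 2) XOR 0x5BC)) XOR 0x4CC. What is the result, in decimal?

0x9CB = 100111001011
0x8F1 = 100011110001
→ OR → 100111111011 = 2555
→ shifted left by 2 (mod 2^12) → 011111101100 = 2028
0x5BC = 010110111100
→ XOR → 001001010000 = 592
0x4CC = 010011001100
→ XOR → 011010011100 = 1692

1692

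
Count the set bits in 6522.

8

6522 = 1100101111010
Count the 1s: 1 + 1 + 1 + 1 + 1 + 1 + 1 + 1 = 8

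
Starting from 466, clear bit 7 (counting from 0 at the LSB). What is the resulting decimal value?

338

x = 0111010010
bit 7 is currently 1; clear it via x & ~(1 << 7) = x & ~128
→ 0101010010 = 338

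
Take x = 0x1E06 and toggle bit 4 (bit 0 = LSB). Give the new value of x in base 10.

x = 1111000000110
bit 4 is currently 0; toggle it via x ^ (1 << 4) = x ^ 16
→ 1111000010110 = 7702

7702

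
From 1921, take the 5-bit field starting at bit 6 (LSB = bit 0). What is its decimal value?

30

v = 11110000001
Shift right by 6: 11110
Mask low 5 bits: 11110 = 30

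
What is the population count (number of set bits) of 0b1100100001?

n = 1100100001
Count the 1s: 1 + 1 + 1 + 1 = 4

4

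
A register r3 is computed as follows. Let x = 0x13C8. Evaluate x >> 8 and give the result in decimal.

0x13C8 = 1001111001000
shift right by 8 → 0000000010011 = 19
(equivalently, floor(5064 / 256))

19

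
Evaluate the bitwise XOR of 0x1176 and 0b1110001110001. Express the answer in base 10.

0x1176 = 1000101110110
b = 1110001110001
XOR → 0110100000111 = 3335

3335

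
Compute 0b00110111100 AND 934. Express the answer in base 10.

420

a = 0110111100
934 = 1110100110
AND → 0110100100 = 420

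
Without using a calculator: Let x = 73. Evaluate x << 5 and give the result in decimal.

2336

73 = 000001001001
shift left by 5 → 100100100000 = 2336
(equivalently, 73 × 2^5 = 73 × 32)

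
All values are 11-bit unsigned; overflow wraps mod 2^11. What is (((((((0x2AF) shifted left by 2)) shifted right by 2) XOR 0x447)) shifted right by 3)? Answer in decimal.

0x2AF = 01010101111
→ shifted left by 2 (mod 2^11) → 01010111100 = 700
→ shifted right by 2 → 00010101111 = 175
0x447 = 10001000111
→ XOR → 10011101000 = 1256
→ shifted right by 3 → 00010011101 = 157

157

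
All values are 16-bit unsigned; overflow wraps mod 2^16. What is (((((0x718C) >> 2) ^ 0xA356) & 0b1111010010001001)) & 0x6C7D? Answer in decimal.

0x718C = 0111000110001100
→ >> 2 → 0001110001100011 = 7267
0xA356 = 1010001101010110
→ ^ → 1011111100110101 = 48949
0b1111010010001001 = 1111010010001001
→ & → 1011010000000001 = 46081
0x6C7D = 0110110001111101
→ & → 0010010000000001 = 9217

9217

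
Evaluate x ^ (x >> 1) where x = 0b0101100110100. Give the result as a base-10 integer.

x = 101100110100 = 2868
x>>1 = 010110011010
XOR  = 111010101110 = 3758
(x ^ (x >> 1) gives the standard binary-reflected Gray code of x.)

3758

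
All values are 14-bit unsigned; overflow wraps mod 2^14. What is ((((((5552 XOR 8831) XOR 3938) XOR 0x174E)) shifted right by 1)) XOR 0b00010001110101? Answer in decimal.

4996

5552 = 01010110110000
8831 = 10001001111111
→ XOR → 11011111001111 = 14287
3938 = 00111101100010
→ XOR → 11100010101101 = 14509
0x174E = 01011101001110
→ XOR → 10111111100011 = 12259
→ shifted right by 1 → 01011111110001 = 6129
0b00010001110101 = 00010001110101
→ XOR → 01001110000100 = 4996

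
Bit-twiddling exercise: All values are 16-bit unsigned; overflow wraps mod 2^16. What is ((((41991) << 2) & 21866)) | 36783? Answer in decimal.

41991 = 1010010000000111
→ << 2 (mod 2^16) → 1001000000011100 = 36892
21866 = 0101010101101010
→ & → 0001000000001000 = 4104
36783 = 1000111110101111
→ | → 1001111110101111 = 40879

40879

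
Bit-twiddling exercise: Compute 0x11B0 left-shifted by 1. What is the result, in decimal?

9056

0x11B0 = 01000110110000
shift left by 1 → 10001101100000 = 9056
(equivalently, 4528 × 2^1 = 4528 × 2)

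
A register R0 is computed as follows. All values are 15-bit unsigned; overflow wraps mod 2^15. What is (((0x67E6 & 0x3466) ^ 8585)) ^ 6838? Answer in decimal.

0x67E6 = 110011111100110
0x3466 = 011010001100110
→ & → 010010001100110 = 9318
8585 = 010000110001001
→ ^ → 000010111101111 = 1519
6838 = 001101010110110
→ ^ → 001111101011001 = 8025

8025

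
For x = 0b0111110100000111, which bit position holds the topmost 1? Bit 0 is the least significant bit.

14

0b0111110100000111 = 111110100000111
The topmost 1 is at position 14 (since 2^14 = 16384 ≤ 32007 < 32768).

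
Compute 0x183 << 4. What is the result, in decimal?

6192

0x183 = 0000110000011
shift left by 4 → 1100000110000 = 6192
(equivalently, 387 × 2^4 = 387 × 16)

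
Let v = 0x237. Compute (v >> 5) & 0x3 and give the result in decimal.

1

v = 01000110111
Shift right by 5: 010001
Mask low 2 bits: 01 = 1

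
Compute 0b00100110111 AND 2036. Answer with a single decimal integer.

a = 00100110111
2036 = 11111110100
AND → 00100110100 = 308

308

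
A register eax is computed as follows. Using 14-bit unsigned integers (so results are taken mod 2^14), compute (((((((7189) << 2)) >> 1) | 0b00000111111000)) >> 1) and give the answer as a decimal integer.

3325

7189 = 01110000010101
→ << 2 (mod 2^14) → 11000001010100 = 12372
→ >> 1 → 01100000101010 = 6186
0b00000111111000 = 00000111111000
→ | → 01100111111010 = 6650
→ >> 1 → 00110011111101 = 3325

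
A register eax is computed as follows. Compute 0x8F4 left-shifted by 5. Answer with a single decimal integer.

73344

0x8F4 = 00000100011110100
shift left by 5 → 10001111010000000 = 73344
(equivalently, 2292 × 2^5 = 2292 × 32)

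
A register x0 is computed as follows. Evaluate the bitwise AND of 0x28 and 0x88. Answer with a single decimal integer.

0x28 = 00101000
0x88 = 10001000
AND → 00001000 = 8

8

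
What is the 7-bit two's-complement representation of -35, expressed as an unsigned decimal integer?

93

35 in 7 bits: 0100011
Invert: 1011100
Add 1:  1011101 = 93
(Check: 2^7 - 35 = 128 - 35 = 93.)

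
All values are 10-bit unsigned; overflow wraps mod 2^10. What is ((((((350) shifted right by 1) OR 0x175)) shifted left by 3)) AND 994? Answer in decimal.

350 = 0101011110
→ shifted right by 1 → 0010101111 = 175
0x175 = 0101110101
→ OR → 0111111111 = 511
→ shifted left by 3 (mod 2^10) → 1111111000 = 1016
994 = 1111100010
→ AND → 1111100000 = 992

992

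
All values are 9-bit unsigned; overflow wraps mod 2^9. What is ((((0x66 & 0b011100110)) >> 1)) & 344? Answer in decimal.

0x66 = 001100110
0b011100110 = 011100110
→ & → 001100110 = 102
→ >> 1 → 000110011 = 51
344 = 101011000
→ & → 000010000 = 16

16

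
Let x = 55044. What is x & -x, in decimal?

4

x = 1101011100000100 = 55044
-x (two's complement) = …0010100011111100
AND   = 0000000000000100 = 4
(x & -x isolates the lowest set bit of x.)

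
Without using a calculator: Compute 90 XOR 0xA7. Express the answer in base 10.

253

90 = 01011010
0xA7 = 10100111
XOR → 11111101 = 253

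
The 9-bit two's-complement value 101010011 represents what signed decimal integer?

pattern = 101010011 (MSB is 1 ⇒ negative)
Invert: 010101100, add 1 → 010101101 = 173, so the value is -173.
(Equivalently: 339 - 2^9 = 339 - 512 = -173.)

-173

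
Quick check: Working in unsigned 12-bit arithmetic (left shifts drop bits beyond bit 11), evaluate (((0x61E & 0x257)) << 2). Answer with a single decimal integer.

2136

0x61E = 011000011110
0x257 = 001001010111
→ & → 001000010110 = 534
→ << 2 (mod 2^12) → 100001011000 = 2136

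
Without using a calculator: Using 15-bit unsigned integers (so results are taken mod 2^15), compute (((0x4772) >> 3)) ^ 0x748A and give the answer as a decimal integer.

0x4772 = 100011101110010
→ >> 3 → 000100011101110 = 2286
0x748A = 111010010001010
→ ^ → 111110001100100 = 31844

31844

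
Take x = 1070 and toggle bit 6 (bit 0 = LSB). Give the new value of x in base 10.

1134

x = 10000101110
bit 6 is currently 0; toggle it via x ^ (1 << 6) = x ^ 64
→ 10001101110 = 1134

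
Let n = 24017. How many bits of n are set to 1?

9

24017 = 101110111010001
Count the 1s: 1 + 1 + 1 + 1 + 1 + 1 + 1 + 1 + 1 = 9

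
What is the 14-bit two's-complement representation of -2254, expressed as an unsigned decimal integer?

14130

2254 in 14 bits: 00100011001110
Invert: 11011100110001
Add 1:  11011100110010 = 14130
(Check: 2^14 - 2254 = 16384 - 2254 = 14130.)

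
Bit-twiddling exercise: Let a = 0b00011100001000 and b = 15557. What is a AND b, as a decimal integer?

1024

a = 00011100001000
15557 = 11110011000101
AND → 00010000000000 = 1024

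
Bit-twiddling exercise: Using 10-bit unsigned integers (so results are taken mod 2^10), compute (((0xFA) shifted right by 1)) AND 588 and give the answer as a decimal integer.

76

0xFA = 0011111010
→ shifted right by 1 → 0001111101 = 125
588 = 1001001100
→ AND → 0001001100 = 76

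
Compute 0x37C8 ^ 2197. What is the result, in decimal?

0x37C8 = 11011111001000
2197 = 00100010010101
XOR → 11111101011101 = 16221

16221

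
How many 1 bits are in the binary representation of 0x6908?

0x6908 = 110100100001000
Count the 1s: 1 + 1 + 1 + 1 + 1 = 5

5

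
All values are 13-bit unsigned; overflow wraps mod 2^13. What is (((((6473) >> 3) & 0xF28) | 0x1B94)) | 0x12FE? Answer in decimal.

7166

6473 = 1100101001001
→ >> 3 → 0001100101001 = 809
0xF28 = 0111100101000
→ & → 0001100101000 = 808
0x1B94 = 1101110010100
→ | → 1101110111100 = 7100
0x12FE = 1001011111110
→ | → 1101111111110 = 7166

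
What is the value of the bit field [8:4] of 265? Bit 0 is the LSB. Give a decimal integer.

16

v = 0100001001
Shift right by 4: 010000
Mask low 5 bits: 10000 = 16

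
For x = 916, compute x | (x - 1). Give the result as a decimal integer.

919

x = 1110010100 = 916
x - 1 = 1110010011
OR    = 1110010111 = 919
(x | (x - 1) sets all bits below the lowest set bit.)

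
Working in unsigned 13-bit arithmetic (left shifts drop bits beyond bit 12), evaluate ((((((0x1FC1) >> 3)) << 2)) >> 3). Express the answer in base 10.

508

0x1FC1 = 1111111000001
→ >> 3 → 0001111111000 = 1016
→ << 2 (mod 2^13) → 0111111100000 = 4064
→ >> 3 → 0000111111100 = 508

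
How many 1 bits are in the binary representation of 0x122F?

7

0x122F = 1001000101111
Count the 1s: 1 + 1 + 1 + 1 + 1 + 1 + 1 = 7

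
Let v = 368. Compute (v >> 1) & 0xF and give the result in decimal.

8

v = 101110000
Shift right by 1: 10111000
Mask low 4 bits: 1000 = 8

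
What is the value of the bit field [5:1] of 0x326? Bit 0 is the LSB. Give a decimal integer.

19

v = 1100100110
Shift right by 1: 110010011
Mask low 5 bits: 10011 = 19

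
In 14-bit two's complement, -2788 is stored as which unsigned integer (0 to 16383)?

13596

2788 in 14 bits: 00101011100100
Invert: 11010100011011
Add 1:  11010100011100 = 13596
(Check: 2^14 - 2788 = 16384 - 2788 = 13596.)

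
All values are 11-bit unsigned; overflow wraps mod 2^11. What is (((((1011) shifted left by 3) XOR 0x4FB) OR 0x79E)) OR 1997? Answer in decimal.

1011 = 01111110011
→ shifted left by 3 (mod 2^11) → 11110011000 = 1944
0x4FB = 10011111011
→ XOR → 01101100011 = 867
0x79E = 11110011110
→ OR → 11111111111 = 2047
1997 = 11111001101
→ OR → 11111111111 = 2047

2047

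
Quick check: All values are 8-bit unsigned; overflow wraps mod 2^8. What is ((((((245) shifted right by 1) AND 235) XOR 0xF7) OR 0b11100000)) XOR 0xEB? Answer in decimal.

22

245 = 11110101
→ shifted right by 1 → 01111010 = 122
235 = 11101011
→ AND → 01101010 = 106
0xF7 = 11110111
→ XOR → 10011101 = 157
0b11100000 = 11100000
→ OR → 11111101 = 253
0xEB = 11101011
→ XOR → 00010110 = 22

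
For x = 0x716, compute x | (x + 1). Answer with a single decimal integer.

x = 11100010110 = 1814
x + 1 = 11100010111
OR    = 11100010111 = 1815
(x | (x + 1) sets the lowest cleared bit.)

1815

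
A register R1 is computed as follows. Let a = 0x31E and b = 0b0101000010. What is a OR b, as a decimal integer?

862

0x31E = 1100011110
b = 0101000010
 OR → 1101011110 = 862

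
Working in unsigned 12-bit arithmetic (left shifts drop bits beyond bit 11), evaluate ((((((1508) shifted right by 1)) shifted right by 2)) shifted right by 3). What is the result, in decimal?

1508 = 010111100100
→ shifted right by 1 → 001011110010 = 754
→ shifted right by 2 → 000010111100 = 188
→ shifted right by 3 → 000000010111 = 23

23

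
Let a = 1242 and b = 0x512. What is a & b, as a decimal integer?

1042

1242 = 10011011010
0x512 = 10100010010
AND → 10000010010 = 1042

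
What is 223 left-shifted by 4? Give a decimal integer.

223 = 000011011111
shift left by 4 → 110111110000 = 3568
(equivalently, 223 × 2^4 = 223 × 16)

3568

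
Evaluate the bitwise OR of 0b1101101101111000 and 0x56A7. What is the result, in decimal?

a = 1101101101111000
0x56A7 = 0101011010100111
 OR → 1101111111111111 = 57343

57343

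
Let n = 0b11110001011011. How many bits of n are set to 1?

n = 11110001011011
Count the 1s: 1 + 1 + 1 + 1 + 1 + 1 + 1 + 1 + 1 = 9

9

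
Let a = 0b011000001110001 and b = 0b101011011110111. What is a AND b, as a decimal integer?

4209

a = 011000001110001
b = 101011011110111
AND → 001000001110001 = 4209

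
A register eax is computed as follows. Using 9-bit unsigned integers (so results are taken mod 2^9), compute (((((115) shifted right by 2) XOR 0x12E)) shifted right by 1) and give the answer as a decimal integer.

115 = 001110011
→ shifted right by 2 → 000011100 = 28
0x12E = 100101110
→ XOR → 100110010 = 306
→ shifted right by 1 → 010011001 = 153

153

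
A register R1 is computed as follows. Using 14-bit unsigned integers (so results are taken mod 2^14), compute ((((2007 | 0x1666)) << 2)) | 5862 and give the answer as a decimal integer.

8190

2007 = 00011111010111
0x1666 = 01011001100110
→ | → 01011111110111 = 6135
→ << 2 (mod 2^14) → 01111111011100 = 8156
5862 = 01011011100110
→ | → 01111111111110 = 8190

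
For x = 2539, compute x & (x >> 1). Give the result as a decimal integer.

225

x = 100111101011 = 2539
x>>1 = 010011110101
AND  = 000011100001 = 225
(x & (x >> 1) has a 1 wherever x has two consecutive 1 bits.)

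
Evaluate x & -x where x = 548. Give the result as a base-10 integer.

x = 1000100100 = 548
-x (two's complement) = …0111011100
AND   = 0000000100 = 4
(x & -x isolates the lowest set bit of x.)

4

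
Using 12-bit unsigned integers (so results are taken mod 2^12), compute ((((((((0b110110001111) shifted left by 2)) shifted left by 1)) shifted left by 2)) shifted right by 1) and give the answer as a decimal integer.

240

0b110110001111 = 110110001111
→ shifted left by 2 (mod 2^12) → 011000111100 = 1596
→ shifted left by 1 (mod 2^12) → 110001111000 = 3192
→ shifted left by 2 (mod 2^12) → 000111100000 = 480
→ shifted right by 1 → 000011110000 = 240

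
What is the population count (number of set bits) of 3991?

3991 = 111110010111
Count the 1s: 1 + 1 + 1 + 1 + 1 + 1 + 1 + 1 + 1 = 9

9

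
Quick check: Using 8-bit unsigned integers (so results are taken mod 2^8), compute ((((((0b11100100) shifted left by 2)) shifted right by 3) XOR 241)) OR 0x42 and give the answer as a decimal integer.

0b11100100 = 11100100
→ shifted left by 2 (mod 2^8) → 10010000 = 144
→ shifted right by 3 → 00010010 = 18
241 = 11110001
→ XOR → 11100011 = 227
0x42 = 01000010
→ OR → 11100011 = 227

227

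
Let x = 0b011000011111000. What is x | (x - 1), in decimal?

x = 11000011111000 = 12536
x - 1 = 11000011110111
OR    = 11000011111111 = 12543
(x | (x - 1) sets all bits below the lowest set bit.)

12543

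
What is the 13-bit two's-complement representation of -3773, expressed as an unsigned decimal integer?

4419

3773 in 13 bits: 0111010111101
Invert: 1000101000010
Add 1:  1000101000011 = 4419
(Check: 2^13 - 3773 = 8192 - 3773 = 4419.)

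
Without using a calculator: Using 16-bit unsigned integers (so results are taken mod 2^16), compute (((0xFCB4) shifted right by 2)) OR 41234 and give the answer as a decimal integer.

0xFCB4 = 1111110010110100
→ shifted right by 2 → 0011111100101101 = 16173
41234 = 1010000100010010
→ OR → 1011111100111111 = 48959

48959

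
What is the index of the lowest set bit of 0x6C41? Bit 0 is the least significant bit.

0x6C41 = 110110001000001
Trailing zeros: 0, so the lowest set bit is bit 0 (value 1).

0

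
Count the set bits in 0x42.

0x42 = 1000010
Count the 1s: 1 + 1 = 2

2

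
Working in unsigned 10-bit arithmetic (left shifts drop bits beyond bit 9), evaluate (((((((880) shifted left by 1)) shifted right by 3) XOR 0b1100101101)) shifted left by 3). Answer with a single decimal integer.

904

880 = 1101110000
→ shifted left by 1 (mod 2^10) → 1011100000 = 736
→ shifted right by 3 → 0001011100 = 92
0b1100101101 = 1100101101
→ XOR → 1101110001 = 881
→ shifted left by 3 (mod 2^10) → 1110001000 = 904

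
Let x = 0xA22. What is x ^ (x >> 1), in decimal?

x = 101000100010 = 2594
x>>1 = 010100010001
XOR  = 111100110011 = 3891
(x ^ (x >> 1) gives the standard binary-reflected Gray code of x.)

3891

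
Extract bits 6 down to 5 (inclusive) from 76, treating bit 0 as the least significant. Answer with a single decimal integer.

2

v = 000001001100
Shift right by 5: 0000010
Mask low 2 bits: 10 = 2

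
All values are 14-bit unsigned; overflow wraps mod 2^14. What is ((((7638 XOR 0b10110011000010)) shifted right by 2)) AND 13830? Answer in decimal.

7638 = 01110111010110
0b10110011000010 = 10110011000010
→ XOR → 11000100010100 = 12564
→ shifted right by 2 → 00110001000101 = 3141
13830 = 11011000000110
→ AND → 00010000000100 = 1028

1028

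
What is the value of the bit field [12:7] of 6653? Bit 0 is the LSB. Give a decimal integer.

51

v = 1100111111101
Shift right by 7: 110011
Mask low 6 bits: 110011 = 51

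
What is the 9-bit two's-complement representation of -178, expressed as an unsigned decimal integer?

334

178 in 9 bits: 010110010
Invert: 101001101
Add 1:  101001110 = 334
(Check: 2^9 - 178 = 512 - 178 = 334.)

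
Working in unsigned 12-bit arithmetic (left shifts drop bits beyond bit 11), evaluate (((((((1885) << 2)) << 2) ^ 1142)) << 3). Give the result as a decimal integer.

1885 = 011101011101
→ << 2 (mod 2^12) → 110101110100 = 3444
→ << 2 (mod 2^12) → 010111010000 = 1488
1142 = 010001110110
→ ^ → 000110100110 = 422
→ << 3 (mod 2^12) → 110100110000 = 3376

3376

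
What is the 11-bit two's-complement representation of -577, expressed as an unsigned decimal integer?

577 in 11 bits: 01001000001
Invert: 10110111110
Add 1:  10110111111 = 1471
(Check: 2^11 - 577 = 2048 - 577 = 1471.)

1471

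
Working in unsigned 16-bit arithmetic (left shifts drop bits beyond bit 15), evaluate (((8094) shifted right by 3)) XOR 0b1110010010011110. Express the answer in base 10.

8094 = 0001111110011110
→ shifted right by 3 → 0000001111110011 = 1011
0b1110010010011110 = 1110010010011110
→ XOR → 1110011101101101 = 59245

59245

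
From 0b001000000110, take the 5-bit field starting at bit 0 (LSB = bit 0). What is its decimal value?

6

v = 001000000110
Shift right by 0: 001000000110
Mask low 5 bits: 00110 = 6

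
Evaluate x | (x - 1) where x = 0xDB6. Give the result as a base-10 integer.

3511

x = 110110110110 = 3510
x - 1 = 110110110101
OR    = 110110110111 = 3511
(x | (x - 1) sets all bits below the lowest set bit.)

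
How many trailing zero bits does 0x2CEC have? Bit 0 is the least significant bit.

2

0x2CEC = 10110011101100
Trailing zeros: 2, so the lowest set bit is bit 2 (value 4).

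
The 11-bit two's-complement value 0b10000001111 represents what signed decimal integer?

-1009

pattern = 10000001111 (MSB is 1 ⇒ negative)
Invert: 01111110000, add 1 → 01111110001 = 1009, so the value is -1009.
(Equivalently: 1039 - 2^11 = 1039 - 2048 = -1009.)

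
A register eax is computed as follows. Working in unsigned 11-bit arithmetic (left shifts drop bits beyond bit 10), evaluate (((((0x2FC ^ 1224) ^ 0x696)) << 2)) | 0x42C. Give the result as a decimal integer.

1708

0x2FC = 01011111100
1224 = 10011001000
→ ^ → 11000110100 = 1588
0x696 = 11010010110
→ ^ → 00010100010 = 162
→ << 2 (mod 2^11) → 01010001000 = 648
0x42C = 10000101100
→ | → 11010101100 = 1708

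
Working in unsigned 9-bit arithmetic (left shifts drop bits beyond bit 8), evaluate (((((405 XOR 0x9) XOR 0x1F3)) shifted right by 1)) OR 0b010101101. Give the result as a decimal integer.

191

405 = 110010101
0x9 = 000001001
→ XOR → 110011100 = 412
0x1F3 = 111110011
→ XOR → 001101111 = 111
→ shifted right by 1 → 000110111 = 55
0b010101101 = 010101101
→ OR → 010111111 = 191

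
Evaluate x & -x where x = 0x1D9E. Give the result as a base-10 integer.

2

x = 1110110011110 = 7582
-x (two's complement) = …0001001100010
AND   = 0000000000010 = 2
(x & -x isolates the lowest set bit of x.)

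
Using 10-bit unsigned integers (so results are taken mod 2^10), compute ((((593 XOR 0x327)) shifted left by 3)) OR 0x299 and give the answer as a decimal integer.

953

593 = 1001010001
0x327 = 1100100111
→ XOR → 0101110110 = 374
→ shifted left by 3 (mod 2^10) → 1110110000 = 944
0x299 = 1010011001
→ OR → 1110111001 = 953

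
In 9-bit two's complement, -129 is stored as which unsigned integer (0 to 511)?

383

129 in 9 bits: 010000001
Invert: 101111110
Add 1:  101111111 = 383
(Check: 2^9 - 129 = 512 - 129 = 383.)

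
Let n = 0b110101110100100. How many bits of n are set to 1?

8

n = 110101110100100
Count the 1s: 1 + 1 + 1 + 1 + 1 + 1 + 1 + 1 = 8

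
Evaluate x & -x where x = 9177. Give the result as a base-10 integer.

x = 10001111011001 = 9177
-x (two's complement) = …01110000100111
AND   = 00000000000001 = 1
(x & -x isolates the lowest set bit of x.)

1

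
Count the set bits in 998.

7

998 = 1111100110
Count the 1s: 1 + 1 + 1 + 1 + 1 + 1 + 1 = 7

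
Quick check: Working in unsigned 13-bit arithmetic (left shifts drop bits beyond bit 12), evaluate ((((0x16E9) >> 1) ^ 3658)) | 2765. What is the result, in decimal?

4095

0x16E9 = 1011011101001
→ >> 1 → 0101101110100 = 2932
3658 = 0111001001010
→ ^ → 0010100111110 = 1342
2765 = 0101011001101
→ | → 0111111111111 = 4095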